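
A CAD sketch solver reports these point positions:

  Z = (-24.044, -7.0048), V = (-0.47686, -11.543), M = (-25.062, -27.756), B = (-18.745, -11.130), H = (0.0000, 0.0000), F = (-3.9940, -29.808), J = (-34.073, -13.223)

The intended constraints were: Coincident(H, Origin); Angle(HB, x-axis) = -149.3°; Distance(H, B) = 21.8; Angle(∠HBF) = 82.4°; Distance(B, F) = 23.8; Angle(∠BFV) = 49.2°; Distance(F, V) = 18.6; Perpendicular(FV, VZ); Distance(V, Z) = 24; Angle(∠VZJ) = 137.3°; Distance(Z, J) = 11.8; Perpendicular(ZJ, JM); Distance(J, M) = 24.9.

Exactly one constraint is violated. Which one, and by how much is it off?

Distance(J, M) = 24.9 — off by 7.80.

H = (0.00, 0.00) ✓; HB at -149.3° ✓; |HB| = 21.80 ✓; ∠HBF = 82.40° ✓; |BF| = 23.80 ✓; ∠BFV = 49.20° ✓; |FV| = 18.60 ✓; ∠(FV, VZ) = 90.00° ✓; |VZ| = 24.00 ✓; ∠VZJ = 137.3° ✓; |ZJ| = 11.80 ✓; ∠(ZJ, JM) = 90.00° ✓; |JM| = 17.10 ✗.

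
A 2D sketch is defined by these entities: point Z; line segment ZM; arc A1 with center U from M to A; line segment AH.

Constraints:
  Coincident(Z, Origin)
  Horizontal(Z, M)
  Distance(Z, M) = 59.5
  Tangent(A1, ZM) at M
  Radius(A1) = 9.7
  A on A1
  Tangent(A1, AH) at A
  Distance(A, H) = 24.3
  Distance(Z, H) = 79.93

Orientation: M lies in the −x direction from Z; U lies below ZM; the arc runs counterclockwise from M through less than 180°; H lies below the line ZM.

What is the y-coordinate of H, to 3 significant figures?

-31.9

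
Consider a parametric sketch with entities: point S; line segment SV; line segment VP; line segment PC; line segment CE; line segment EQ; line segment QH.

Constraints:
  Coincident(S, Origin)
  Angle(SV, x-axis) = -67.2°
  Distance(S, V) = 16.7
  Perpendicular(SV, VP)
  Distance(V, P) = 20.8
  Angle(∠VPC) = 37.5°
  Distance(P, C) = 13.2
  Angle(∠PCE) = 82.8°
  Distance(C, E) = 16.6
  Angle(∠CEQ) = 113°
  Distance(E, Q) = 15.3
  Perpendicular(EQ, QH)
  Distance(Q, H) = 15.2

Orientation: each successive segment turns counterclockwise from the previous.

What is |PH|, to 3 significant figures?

9.80

∠CEQ = 113.0° gives EQ at -30.5° from the x-axis; with |EQ| = 15.3, Q = (23.9, -28.2). EQ is perpendicular to QH, so QH runs at 59.5°; with |QH| = 15.2, H = (31.6, -15.1). Then |PH| = |H − P| = 9.80.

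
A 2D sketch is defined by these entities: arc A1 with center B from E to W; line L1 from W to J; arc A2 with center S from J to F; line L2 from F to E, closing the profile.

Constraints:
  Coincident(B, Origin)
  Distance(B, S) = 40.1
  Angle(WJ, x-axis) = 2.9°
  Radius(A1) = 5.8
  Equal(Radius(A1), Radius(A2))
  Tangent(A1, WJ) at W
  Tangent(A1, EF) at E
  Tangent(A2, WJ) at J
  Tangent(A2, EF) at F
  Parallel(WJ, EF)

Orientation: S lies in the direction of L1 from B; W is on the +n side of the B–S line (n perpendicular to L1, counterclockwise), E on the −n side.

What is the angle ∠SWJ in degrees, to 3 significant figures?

8.23°

The slot axis is L1's direction at 2.9°, so u = (cos 2.9°, sin 2.9°) = (0.999, 0.0506) and n = (−sin 2.9°, cos 2.9°) = (-0.0506, 0.999). B is at the origin and S lies 40.1 along u from B, so S = 40.1·u = (40.0, 2.03). Tangency of A1 to both parallel lines with radius 5.8 puts W and E at B ± 5.8·n: W = (-0.293, 5.79), E = (0.293, -5.79). Equal radii place J and F the same way about S: J = S + 5.8·n = (39.8, 7.82), F = S − 5.8·n = (40.3, -3.76). Then cos ∠SWJ = WS·WJ / (|WS||WJ|), giving 8.23°.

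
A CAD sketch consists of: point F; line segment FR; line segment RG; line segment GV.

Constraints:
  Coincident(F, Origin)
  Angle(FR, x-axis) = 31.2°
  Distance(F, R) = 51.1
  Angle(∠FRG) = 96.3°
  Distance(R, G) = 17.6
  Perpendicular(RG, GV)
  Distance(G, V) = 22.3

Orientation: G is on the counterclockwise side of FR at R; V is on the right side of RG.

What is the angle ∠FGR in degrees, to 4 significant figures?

65.44°

F is at the origin; FR runs at 31.2° with length 51.1, so R = 51.1·(cos 31.2°, sin 31.2°) = (43.71, 26.47). ∠FRG = 96.3°, so RG runs at 31.2° + (180° − 96.3°) = 114.9° from the x-axis; with |RG| = 17.6, G = R + 17.6·(cos 114.9°, sin 114.9°) = (36.30, 42.44). Then cos ∠FGR = GF·GR / (|GF||GR|), giving 65.44°.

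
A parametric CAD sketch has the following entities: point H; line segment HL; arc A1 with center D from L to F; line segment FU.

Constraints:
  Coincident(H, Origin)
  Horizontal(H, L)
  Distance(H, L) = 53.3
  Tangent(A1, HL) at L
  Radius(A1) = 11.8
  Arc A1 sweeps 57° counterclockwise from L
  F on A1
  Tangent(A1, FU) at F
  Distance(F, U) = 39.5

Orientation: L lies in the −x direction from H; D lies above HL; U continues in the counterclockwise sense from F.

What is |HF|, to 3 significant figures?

43.7

Since A1 is tangent to HL there, DL ⟂ HL, so D = L + (0, 11.8) = (-53.3, 11.8). On A1, L sits at bearing -90° from D; a 57° counterclockwise sweep puts F at bearing -33°, so F = D + 11.8·(cos -33°, sin -33°) = (-43.4, 5.37). Then |HF| = |F − H| = 43.7.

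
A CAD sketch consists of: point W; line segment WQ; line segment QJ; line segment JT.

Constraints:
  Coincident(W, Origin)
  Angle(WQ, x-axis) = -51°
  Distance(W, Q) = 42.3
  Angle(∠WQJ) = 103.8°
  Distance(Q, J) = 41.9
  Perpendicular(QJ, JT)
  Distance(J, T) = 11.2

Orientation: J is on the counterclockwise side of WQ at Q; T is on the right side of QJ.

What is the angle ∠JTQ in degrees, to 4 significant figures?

75.03°

∠WQJ = 103.8°, so QJ runs at -51.0° + (180° − 103.8°) = 25.20° from the x-axis; with |QJ| = 41.9, J = Q + 41.9·(cos 25.20°, sin 25.20°) = (64.53, -15.03). QJ is perpendicular to JT; with |JT| = 11.2 on the right of QJ, T = J + 11.2·(0.4258, -0.9048) = (69.30, -25.17). Then cos ∠JTQ = TJ·TQ / (|TJ||TQ|), giving 75.03°.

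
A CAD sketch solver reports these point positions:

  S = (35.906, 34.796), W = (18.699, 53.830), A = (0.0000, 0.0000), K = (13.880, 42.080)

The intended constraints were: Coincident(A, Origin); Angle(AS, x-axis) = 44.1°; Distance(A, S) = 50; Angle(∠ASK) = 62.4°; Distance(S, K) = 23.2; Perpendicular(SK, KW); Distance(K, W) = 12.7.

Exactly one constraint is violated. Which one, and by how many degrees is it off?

Perpendicular(SK, KW) — off by 4.00°.

A = (0.00, 0.00) ✓; AS at 44.10° ✓; |AS| = 50.00 ✓; ∠ASK = 62.40° ✓; |SK| = 23.20 ✓; ∠(SK, KW) = 94.00° ✗; |KW| = 12.70 ✓.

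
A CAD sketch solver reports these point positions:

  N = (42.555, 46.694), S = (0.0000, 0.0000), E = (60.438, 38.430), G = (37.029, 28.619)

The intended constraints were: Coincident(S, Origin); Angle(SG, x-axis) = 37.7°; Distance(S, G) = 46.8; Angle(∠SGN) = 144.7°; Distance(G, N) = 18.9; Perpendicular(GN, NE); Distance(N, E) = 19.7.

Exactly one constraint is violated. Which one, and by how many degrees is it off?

Perpendicular(GN, NE) — off by 7.80°.

S = (0.00, 0.00) ✓; SG at 37.70° ✓; |SG| = 46.80 ✓; ∠SGN = 144.7° ✓; |GN| = 18.90 ✓; ∠(GN, NE) = 97.80° ✗; |NE| = 19.70 ✓.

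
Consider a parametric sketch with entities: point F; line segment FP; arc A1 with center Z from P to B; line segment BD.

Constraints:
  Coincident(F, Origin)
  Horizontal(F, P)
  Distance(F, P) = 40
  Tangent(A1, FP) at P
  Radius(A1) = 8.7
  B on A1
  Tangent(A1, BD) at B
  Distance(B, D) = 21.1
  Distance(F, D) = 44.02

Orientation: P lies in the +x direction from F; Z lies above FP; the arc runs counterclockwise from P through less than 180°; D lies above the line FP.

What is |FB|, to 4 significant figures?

48.64

F is at the origin; F and P share the same y with |FP| = 40.0 and P on the +x side, so P = (40.00, 0.000). A1 meets FP tangentially, so ZP is at right angles to FP, so Z = P + (0, 8.7) = (40.00, 8.700). Since ZB ⟂ BD (tangency), |ZD| = √(8.7² + 21.1²) = 22.82 regardless of where B sits on A1. So D lies on both circle(F, 44.02) and circle(Z, 22.82); the above-FP intersection is D = (32.11, 30.11). B is the foot of the tangent from D: B = (46.40, 14.59).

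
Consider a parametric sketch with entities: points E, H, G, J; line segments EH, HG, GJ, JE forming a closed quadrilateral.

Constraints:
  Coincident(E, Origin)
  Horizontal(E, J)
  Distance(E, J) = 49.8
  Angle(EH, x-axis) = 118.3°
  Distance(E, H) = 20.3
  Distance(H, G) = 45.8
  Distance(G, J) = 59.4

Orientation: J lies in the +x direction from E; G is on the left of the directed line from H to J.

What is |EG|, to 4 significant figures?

56.02

Checks: |HG| = 45.80 ✓; |GJ| = 59.40 ✓.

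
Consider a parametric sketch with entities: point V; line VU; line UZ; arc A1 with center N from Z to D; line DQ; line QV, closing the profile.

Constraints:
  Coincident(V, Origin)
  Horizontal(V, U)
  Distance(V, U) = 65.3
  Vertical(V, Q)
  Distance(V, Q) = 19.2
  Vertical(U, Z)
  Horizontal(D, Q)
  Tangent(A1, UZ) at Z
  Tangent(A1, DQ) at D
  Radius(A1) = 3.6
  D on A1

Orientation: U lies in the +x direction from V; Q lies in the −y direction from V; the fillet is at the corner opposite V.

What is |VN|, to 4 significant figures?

63.64

VQ is vertical with |VQ| = 19.2 and Q on the −y side, so Q = (0.000, -19.20). The virtual corner opposite V is at (65.30, -19.20). A1 meets UZ tangentially, so NZ is at right angles to UZ and the tangent condition forces ND to be normal to DQ, with radius 3.6, so the center N sits 3.6 in from both sides at N = (61.70, -15.60). Then |VN| = |N − V| = 63.64.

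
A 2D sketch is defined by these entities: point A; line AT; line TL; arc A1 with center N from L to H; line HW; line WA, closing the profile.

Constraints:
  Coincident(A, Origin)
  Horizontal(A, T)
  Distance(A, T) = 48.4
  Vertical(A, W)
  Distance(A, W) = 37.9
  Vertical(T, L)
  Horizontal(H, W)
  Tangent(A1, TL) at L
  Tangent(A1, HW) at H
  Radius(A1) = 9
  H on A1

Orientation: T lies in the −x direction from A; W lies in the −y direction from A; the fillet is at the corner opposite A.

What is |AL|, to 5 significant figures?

56.372

A is at the origin; AT is horizontal with |AT| = 48.4 and T on the −x side, so T = (-48.400, 0.0000). A and W share the same x with |AW| = 37.9 and W on the −y side, so W = (0.0000, -37.900). The virtual corner opposite A is at (-48.400, -37.900). The tangent condition forces NL to be normal to TL and tangency of A1 to HW means the radius NH is perpendicular to HW, with radius 9.0, so the center N sits 9.0 in from both sides at N = (-39.400, -28.900). That places the tangent points at L = (-48.400, -28.900) on TL and H = (-39.400, -37.900) on HW. Then |AL| = |L − A| = 56.372.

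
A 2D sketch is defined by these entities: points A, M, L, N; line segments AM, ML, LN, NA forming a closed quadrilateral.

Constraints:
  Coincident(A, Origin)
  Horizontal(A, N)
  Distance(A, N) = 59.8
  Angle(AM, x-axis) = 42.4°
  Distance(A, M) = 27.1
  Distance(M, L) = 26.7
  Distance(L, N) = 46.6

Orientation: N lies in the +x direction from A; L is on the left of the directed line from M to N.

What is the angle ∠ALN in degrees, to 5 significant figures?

72.978°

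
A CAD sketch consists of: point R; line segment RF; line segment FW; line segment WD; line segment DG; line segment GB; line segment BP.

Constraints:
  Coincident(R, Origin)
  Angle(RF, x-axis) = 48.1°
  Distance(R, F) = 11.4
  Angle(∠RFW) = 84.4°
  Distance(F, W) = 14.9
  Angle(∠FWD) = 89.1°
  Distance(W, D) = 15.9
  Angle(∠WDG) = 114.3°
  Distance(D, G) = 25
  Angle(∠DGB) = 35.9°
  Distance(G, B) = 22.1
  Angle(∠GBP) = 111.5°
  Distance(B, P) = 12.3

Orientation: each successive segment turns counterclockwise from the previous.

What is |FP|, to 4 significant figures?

17.50

∠DGB = 35.9° gives GB at 84.40° from the x-axis; with |GB| = 22.1, B = (1.164, 4.755). ∠GBP = 111.5° gives BP at 152.9° from the x-axis; with |BP| = 12.3, P = (-9.785, 10.36). Then |FP| = |P − F| = 17.50.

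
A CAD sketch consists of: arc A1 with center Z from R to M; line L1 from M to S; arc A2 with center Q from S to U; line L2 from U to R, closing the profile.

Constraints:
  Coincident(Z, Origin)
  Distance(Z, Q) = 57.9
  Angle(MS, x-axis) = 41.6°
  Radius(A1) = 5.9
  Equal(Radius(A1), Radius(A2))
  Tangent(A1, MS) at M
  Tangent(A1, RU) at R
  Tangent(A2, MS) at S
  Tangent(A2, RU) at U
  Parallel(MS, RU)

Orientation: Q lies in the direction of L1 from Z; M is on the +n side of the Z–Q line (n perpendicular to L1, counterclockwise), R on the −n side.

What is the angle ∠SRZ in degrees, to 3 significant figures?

78.5°

The slot axis is L1's direction at 41.6°, so u = (cos 41.6°, sin 41.6°) = (0.748, 0.664) and n = (−sin 41.6°, cos 41.6°) = (-0.664, 0.748). Z is at the origin and Q lies 57.9 along u from Z, so Q = 57.9·u = (43.3, 38.4). Tangency of A1 to both parallel lines with radius 5.9 puts M and R at Z ± 5.9·n: M = (-3.92, 4.41), R = (3.92, -4.41). Equal radii place S and U the same way about Q: S = Q + 5.9·n = (39.4, 42.9), U = Q − 5.9·n = (47.2, 34.0). Then cos ∠SRZ = RS·RZ / (|RS||RZ|), giving 78.5°.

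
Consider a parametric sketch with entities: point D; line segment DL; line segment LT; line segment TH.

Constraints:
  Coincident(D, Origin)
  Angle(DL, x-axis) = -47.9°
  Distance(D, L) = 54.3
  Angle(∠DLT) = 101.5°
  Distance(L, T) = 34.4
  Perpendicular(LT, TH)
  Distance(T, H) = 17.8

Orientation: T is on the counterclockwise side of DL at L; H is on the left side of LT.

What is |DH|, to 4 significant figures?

57.44

D is at the origin; DL runs at -47.9° with length 54.3, so L = 54.3·(cos -47.9°, sin -47.9°) = (36.40, -40.29). ∠DLT = 101.5°, so LT runs at -47.9° + (180° − 101.5°) = 30.60° from the x-axis; with |LT| = 34.4, T = L + 34.4·(cos 30.60°, sin 30.60°) = (66.01, -22.78). LT ⟂ TH; with |TH| = 17.8 on the left of LT, H = T + 17.8·(-0.5090, 0.8607) = (56.95, -7.457). Then |DH| = |H − D| = 57.44.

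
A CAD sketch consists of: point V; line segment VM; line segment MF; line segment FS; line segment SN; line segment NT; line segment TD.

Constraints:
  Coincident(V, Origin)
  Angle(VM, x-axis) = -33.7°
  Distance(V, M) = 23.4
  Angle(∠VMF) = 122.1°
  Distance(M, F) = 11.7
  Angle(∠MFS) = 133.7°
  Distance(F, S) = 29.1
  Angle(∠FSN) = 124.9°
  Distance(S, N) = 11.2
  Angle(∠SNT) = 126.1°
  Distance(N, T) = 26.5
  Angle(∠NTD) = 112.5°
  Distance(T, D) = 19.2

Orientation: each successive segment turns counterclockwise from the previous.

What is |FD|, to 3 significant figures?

36.2

V is at the origin; VM runs at -33.7° with length 23.4, so M = (19.5, -13.0). ∠VMF = 122.1° gives MF at 24.2° from the x-axis; with |MF| = 11.7, F = (30.1, -8.19). ∠MFS = 133.7° gives FS at 70.5° from the x-axis; with |FS| = 29.1, S = (39.9, 19.2). ∠FSN = 124.9° gives SN at 126° from the x-axis; with |SN| = 11.2, N = (33.3, 28.4). ∠SNT = 126.1° gives NT at 180° from the x-axis; with |NT| = 26.5, T = (6.83, 28.6). ∠NTD = 112.5° gives TD at -113° from the x-axis; with |TD| = 19.2, D = (-0.667, 10.9). Then |FD| = |D − F| = 36.2.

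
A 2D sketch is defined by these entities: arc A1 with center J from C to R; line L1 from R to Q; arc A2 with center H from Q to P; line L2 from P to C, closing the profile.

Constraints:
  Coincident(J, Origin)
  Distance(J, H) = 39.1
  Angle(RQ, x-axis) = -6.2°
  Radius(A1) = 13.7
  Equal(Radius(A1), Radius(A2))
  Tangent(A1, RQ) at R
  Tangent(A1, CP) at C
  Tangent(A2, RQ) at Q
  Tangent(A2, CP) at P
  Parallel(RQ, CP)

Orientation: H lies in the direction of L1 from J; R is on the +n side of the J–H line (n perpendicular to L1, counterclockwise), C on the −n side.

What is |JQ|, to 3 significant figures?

41.4

The slot axis is L1's direction at -6.2°, so u = (cos -6.2°, sin -6.2°) = (0.994, -0.108) and n = (−sin -6.2°, cos -6.2°) = (0.108, 0.994). J is at the origin and H lies 39.1 along u from J, so H = 39.1·u = (38.9, -4.22). Tangency of A1 to both parallel lines with radius 13.7 puts R and C at J ± 13.7·n: R = (1.48, 13.6), C = (-1.48, -13.6). Equal radii place Q and P the same way about H: Q = H + 13.7·n = (40.4, 9.40), P = H − 13.7·n = (37.4, -17.8). Then |JQ| = |Q − J| = 41.4.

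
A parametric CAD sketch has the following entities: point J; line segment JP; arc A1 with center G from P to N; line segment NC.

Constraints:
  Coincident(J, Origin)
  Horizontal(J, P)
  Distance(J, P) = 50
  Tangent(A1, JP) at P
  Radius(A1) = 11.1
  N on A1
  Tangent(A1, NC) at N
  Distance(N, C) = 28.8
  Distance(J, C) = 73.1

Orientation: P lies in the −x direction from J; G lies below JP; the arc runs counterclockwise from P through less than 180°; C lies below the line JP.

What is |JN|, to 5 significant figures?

62.086

J is at the origin; JP is horizontal with |JP| = 50.0 and P on the −x side, so P = (-50.000, 0.0000). The tangent condition forces GP to be normal to JP, so G = P + (0, -11.1) = (-50.000, -11.100). Since GN ⟂ NC (tangency), |GC| = √(11.1² + 28.8²) = 30.865 regardless of where N sits on A1. So C lies on both circle(J, 73.1) and circle(G, 30.865); the below-JP intersection is C = (-61.301, -39.822). N is the foot of the tangent from C: N = (-61.100, -11.022).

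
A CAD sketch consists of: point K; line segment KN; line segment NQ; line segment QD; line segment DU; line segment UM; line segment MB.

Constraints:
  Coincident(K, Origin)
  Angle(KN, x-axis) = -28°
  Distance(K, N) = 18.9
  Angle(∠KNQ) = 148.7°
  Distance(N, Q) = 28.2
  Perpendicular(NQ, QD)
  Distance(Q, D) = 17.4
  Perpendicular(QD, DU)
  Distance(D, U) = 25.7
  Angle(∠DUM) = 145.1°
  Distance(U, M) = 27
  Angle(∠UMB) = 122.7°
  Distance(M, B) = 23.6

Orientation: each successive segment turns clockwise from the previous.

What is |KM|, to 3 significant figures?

8.61

K is at the origin; KN runs at -28.0° with length 18.9, so N = (16.7, -8.87). ∠KNQ = 148.7° gives NQ at -59.3° from the x-axis; with |NQ| = 28.2, Q = (31.1, -33.1). NQ ⟂ QD, so QD runs at -149°; with |QD| = 17.4, D = (16.1, -42.0). QD ⟂ DU, so DU runs at 121°; with |DU| = 25.7, U = (3.00, -19.9). ∠DUM = 145.1° gives UM at 85.8° from the x-axis; with |UM| = 27.0, M = (4.98, 7.02). Then |KM| = |M − K| = 8.61.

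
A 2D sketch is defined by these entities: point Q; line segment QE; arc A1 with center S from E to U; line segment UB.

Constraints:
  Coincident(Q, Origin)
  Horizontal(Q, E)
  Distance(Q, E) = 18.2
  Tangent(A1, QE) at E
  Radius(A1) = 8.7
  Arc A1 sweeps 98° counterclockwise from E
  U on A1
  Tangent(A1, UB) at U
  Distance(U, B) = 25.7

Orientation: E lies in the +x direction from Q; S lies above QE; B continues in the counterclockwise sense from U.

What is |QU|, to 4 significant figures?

28.59

The tangent condition forces SE to be normal to QE, so S = E + (0, 8.7) = (18.20, 8.700). On A1, E sits at bearing -90° from S; a 98° counterclockwise sweep puts U at bearing 8°, so U = S + 8.7·(cos 8°, sin 8°) = (26.82, 9.911). Then |QU| = |U − Q| = 28.59.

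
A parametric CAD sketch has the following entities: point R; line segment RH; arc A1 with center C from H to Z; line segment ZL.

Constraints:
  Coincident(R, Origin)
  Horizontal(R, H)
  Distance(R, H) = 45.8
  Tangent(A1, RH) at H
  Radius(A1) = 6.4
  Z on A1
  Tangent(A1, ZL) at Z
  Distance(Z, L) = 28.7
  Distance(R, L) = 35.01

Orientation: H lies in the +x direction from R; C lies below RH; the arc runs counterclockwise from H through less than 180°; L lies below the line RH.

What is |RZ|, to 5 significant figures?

40.720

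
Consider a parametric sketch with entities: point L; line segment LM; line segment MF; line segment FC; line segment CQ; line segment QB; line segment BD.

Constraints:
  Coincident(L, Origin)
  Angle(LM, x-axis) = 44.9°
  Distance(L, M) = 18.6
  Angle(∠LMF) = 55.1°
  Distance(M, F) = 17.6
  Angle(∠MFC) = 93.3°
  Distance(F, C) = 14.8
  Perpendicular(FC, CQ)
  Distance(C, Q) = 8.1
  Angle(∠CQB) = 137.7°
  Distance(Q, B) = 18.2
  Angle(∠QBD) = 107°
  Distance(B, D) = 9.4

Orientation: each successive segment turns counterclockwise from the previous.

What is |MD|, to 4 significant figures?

4.934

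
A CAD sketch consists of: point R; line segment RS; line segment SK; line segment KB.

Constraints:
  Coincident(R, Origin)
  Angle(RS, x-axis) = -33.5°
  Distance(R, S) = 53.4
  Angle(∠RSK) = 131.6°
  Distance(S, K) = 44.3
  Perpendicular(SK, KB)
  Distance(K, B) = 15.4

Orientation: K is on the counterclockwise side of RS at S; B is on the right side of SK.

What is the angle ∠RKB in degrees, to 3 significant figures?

117°

R is at the origin; RS runs at -33.5° with length 53.4, so S = 53.4·(cos -33.5°, sin -33.5°) = (44.5, -29.5). ∠RSK = 131.6°, so SK runs at -33.5° + (180° − 131.6°) = 14.9° from the x-axis; with |SK| = 44.3, K = S + 44.3·(cos 14.9°, sin 14.9°) = (87.3, -18.1). SK ⟂ KB; with |KB| = 15.4 on the right of SK, B = K + 15.4·(0.257, -0.966) = (91.3, -33.0). Then cos ∠RKB = KR·KB / (|KR||KB|), giving 117°.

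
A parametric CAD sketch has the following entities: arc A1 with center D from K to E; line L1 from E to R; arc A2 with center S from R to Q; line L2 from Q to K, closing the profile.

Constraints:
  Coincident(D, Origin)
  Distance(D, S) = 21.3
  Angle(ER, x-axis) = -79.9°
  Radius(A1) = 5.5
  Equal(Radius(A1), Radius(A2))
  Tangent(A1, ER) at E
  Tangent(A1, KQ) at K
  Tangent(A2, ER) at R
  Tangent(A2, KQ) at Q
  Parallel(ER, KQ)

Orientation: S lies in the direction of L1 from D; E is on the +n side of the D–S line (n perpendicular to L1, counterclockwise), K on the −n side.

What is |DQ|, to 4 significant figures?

22.00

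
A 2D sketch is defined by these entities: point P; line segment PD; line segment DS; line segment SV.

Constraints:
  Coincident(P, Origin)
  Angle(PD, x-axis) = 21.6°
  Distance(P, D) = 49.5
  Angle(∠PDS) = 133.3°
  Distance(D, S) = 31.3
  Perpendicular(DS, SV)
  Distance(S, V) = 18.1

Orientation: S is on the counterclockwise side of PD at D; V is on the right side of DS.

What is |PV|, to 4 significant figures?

84.77

P is at the origin; PD runs at 21.6° with length 49.5, so D = 49.5·(cos 21.6°, sin 21.6°) = (46.02, 18.22). ∠PDS = 133.3°, so DS runs at 21.6° + (180° − 133.3°) = 68.30° from the x-axis; with |DS| = 31.3, S = D + 31.3·(cos 68.30°, sin 68.30°) = (57.60, 47.30). The perpendicularity gives SV at right angles to DS; with |SV| = 18.1 on the right of DS, V = S + 18.1·(0.9291, -0.3697) = (74.41, 40.61). Then |PV| = |V − P| = 84.77.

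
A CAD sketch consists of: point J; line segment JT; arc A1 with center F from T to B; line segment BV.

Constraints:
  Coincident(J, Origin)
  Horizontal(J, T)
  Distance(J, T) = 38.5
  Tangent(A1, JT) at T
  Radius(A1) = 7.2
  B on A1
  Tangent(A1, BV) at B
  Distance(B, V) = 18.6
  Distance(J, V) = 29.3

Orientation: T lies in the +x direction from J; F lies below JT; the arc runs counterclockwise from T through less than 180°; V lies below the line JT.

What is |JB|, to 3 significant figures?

32.6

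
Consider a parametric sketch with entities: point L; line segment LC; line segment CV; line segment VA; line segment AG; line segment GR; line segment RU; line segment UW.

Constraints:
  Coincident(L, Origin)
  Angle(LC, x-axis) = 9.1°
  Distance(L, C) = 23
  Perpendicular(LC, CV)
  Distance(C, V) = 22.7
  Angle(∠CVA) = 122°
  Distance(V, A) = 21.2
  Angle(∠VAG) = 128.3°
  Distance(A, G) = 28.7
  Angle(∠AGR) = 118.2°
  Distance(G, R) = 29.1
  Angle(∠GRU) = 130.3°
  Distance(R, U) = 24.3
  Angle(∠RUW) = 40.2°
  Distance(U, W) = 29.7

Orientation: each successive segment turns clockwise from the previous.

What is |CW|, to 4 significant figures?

34.51

L is at the origin; LC runs at 9.1° with length 23.0, so C = (22.71, 3.638). LC is perpendicular to CV, so CV runs at -80.90°; with |CV| = 22.7, V = (26.30, -18.78). ∠CVA = 122.0° gives VA at -138.9° from the x-axis; with |VA| = 21.2, A = (10.33, -32.71). ∠VAG = 128.3° gives AG at 169.4° from the x-axis; with |AG| = 28.7, G = (-17.89, -27.43). ∠AGR = 118.2° gives GR at 107.6° from the x-axis; with |GR| = 29.1, R = (-26.68, 0.3042). ∠GRU = 130.3° gives RU at 57.90° from the x-axis; with |RU| = 24.3, U = (-13.77, 20.89). ∠RUW = 40.2° gives UW at -81.90° from the x-axis; with |UW| = 29.7, W = (-9.586, -8.514). Then |CW| = |W − C| = 34.51.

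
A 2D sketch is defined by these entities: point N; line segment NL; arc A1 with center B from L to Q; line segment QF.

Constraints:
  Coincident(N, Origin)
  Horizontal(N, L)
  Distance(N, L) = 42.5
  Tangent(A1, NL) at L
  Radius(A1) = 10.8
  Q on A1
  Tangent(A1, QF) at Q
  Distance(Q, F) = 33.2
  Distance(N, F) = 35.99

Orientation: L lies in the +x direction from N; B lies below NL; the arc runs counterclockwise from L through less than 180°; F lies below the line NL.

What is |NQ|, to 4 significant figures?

33.83

Checks: |BQ| = 10.80 ✓; ∠(BQ, QF) = 90.00° ✓; |QF| = 33.20 ✓; |NF| = 35.99 ✓.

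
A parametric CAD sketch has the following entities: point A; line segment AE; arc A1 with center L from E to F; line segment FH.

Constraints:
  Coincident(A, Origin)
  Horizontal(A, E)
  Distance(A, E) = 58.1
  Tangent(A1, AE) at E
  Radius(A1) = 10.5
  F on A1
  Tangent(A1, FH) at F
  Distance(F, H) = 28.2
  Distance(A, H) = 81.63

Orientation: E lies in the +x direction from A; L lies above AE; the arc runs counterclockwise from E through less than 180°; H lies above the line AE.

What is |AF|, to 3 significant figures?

69.0

A is at the origin; AE is horizontal with |AE| = 58.1 and E on the +x side, so E = (58.1, 0.00). Since A1 is tangent to AE there, LE ⟂ AE, so L = E + (0, 10.5) = (58.1, 10.5). Since LF ⟂ FH (tangency), |LH| = √(10.5² + 28.2²) = 30.1 regardless of where F sits on A1. So H lies on both circle(A, 81.63) and circle(L, 30.1); the above-AE intersection is H = (72.9, 36.7). F is the foot of the tangent from H: F = (68.5, 8.84).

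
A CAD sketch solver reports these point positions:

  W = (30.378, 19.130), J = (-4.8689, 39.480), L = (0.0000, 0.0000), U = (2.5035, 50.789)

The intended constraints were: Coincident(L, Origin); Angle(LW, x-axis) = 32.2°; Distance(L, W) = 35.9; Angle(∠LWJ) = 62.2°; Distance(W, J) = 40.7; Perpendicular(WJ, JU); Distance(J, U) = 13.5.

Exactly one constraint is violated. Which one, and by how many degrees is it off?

Perpendicular(WJ, JU) — off by 3.10°.

L = (0.00, 0.00) ✓; LW at 32.20° ✓; |LW| = 35.90 ✓; ∠LWJ = 62.20° ✓; |WJ| = 40.70 ✓; ∠(WJ, JU) = 93.10° ✗; |JU| = 13.50 ✓.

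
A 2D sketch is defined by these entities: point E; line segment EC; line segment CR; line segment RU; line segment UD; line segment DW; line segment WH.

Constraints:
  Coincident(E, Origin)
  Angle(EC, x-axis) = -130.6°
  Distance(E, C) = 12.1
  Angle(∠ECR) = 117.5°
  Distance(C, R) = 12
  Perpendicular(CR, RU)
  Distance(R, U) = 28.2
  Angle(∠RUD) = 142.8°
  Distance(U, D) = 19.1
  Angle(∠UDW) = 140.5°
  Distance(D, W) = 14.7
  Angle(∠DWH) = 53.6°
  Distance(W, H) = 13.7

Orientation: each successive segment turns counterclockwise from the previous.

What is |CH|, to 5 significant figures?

35.229

∠UDW = 140.5° gives DW at 98.600° from the x-axis; with |DW| = 14.7, W = (30.377, 21.121). ∠DWH = 53.6° gives WH at -135.00° from the x-axis; with |WH| = 13.7, H = (20.690, 11.433). Then |CH| = |H − C| = 35.229.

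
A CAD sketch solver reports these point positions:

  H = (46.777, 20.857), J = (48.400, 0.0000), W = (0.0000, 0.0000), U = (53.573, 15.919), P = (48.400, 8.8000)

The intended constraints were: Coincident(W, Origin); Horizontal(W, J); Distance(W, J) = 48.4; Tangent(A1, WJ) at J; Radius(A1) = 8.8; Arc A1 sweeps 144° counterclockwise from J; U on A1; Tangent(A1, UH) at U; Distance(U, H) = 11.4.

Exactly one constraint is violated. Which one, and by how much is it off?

Distance(U, H) = 11.4 — off by 3.00.

W = (0.00, 0.00) ✓; W.y = 0.00, J.y = 0.00 ✓; |WJ| = 48.40 ✓; ∠(PJ, JW) = 90.00° ✓; |PJ| = 8.800 ✓; bearing(P→U) − bearing(P→J) = 144.0° ✓; |PU| = 8.800 ✓; ∠(PU, UH) = 90.00° ✓; |UH| = 8.401 ✗.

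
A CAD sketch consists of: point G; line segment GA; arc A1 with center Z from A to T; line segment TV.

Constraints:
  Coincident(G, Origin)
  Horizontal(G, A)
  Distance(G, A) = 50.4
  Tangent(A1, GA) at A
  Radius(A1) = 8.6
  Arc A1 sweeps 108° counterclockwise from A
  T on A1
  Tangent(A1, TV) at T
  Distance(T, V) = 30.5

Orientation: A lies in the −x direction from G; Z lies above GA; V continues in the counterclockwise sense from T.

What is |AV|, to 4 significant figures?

40.28

G is at the origin; G and A share the same y with |GA| = 50.4 and A on the −x side, so A = (-50.40, 0.000). Tangency of A1 to GA means the radius ZA is perpendicular to GA, so Z = A + (0, 8.6) = (-50.40, 8.600). On A1, A sits at bearing -90° from Z; a 108° counterclockwise sweep puts T at bearing 18°, so T = Z + 8.6·(cos 18°, sin 18°) = (-42.22, 11.26). A1 meets TV tangentially, so ZT is at right angles to TV, so TV runs along (−sin 18°, cos 18°); with |TV| = 30.5, V = (-51.65, 40.26). Then |AV| = |V − A| = 40.28.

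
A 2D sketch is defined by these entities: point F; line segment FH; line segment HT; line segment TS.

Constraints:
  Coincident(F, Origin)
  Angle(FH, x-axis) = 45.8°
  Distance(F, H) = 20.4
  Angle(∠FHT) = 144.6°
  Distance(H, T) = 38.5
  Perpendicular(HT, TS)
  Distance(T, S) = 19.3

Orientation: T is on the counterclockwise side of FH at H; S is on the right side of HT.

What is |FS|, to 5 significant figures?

63.304

F is at the origin; FH runs at 45.8° with length 20.4, so H = 20.4·(cos 45.8°, sin 45.8°) = (14.222, 14.625). ∠FHT = 144.6°, so HT runs at 45.8° + (180° − 144.6°) = 81.200° from the x-axis; with |HT| = 38.5, T = H + 38.5·(cos 81.200°, sin 81.200°) = (20.112, 52.672). HT is perpendicular to TS; with |TS| = 19.3 on the right of HT, S = T + 19.3·(0.98823, -0.15299) = (39.185, 49.719). Then |FS| = |S − F| = 63.304.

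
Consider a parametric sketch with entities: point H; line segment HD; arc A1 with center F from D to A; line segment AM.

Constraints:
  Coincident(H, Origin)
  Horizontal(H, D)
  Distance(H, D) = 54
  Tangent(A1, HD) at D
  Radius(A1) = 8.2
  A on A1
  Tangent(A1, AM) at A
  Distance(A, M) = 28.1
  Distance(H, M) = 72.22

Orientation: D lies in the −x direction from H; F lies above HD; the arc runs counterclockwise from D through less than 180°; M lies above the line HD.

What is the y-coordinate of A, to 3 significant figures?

12.7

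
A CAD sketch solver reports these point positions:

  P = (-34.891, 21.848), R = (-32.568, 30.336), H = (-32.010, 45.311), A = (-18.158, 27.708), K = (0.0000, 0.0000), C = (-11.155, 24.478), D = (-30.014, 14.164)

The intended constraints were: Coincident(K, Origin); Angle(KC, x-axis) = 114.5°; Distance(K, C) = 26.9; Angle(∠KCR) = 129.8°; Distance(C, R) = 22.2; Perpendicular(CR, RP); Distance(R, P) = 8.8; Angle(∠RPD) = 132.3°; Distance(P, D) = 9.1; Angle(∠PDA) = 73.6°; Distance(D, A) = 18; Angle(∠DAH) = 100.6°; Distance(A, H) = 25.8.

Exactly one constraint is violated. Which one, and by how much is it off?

Distance(A, H) = 25.8 — off by 3.40.

K = (0.00, 0.00) ✓; KC at 114.5° ✓; |KC| = 26.90 ✓; ∠KCR = 129.8° ✓; |CR| = 22.20 ✓; ∠(CR, RP) = 89.99° ✓; |RP| = 8.800 ✓; ∠RPD = 132.3° ✓; |PD| = 9.101 ✓; ∠PDA = 73.60° ✓; |DA| = 18.00 ✓; ∠DAH = 100.6° ✓; |AH| = 22.40 ✗.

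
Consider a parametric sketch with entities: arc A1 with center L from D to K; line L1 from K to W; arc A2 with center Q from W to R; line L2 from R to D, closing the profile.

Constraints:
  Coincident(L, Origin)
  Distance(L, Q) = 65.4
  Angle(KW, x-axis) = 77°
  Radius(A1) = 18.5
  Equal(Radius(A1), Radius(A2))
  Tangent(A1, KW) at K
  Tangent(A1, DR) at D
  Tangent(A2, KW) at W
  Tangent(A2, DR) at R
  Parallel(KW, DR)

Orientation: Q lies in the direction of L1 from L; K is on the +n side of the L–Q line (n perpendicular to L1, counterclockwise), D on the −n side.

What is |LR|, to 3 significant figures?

68.0

The slot axis is L1's direction at 77.0°, so u = (cos 77.0°, sin 77.0°) = (0.225, 0.974) and n = (−sin 77.0°, cos 77.0°) = (-0.974, 0.225). L is at the origin and Q lies 65.4 along u from L, so Q = 65.4·u = (14.7, 63.7). Tangency of A1 to both parallel lines with radius 18.5 puts K and D at L ± 18.5·n: K = (-18.0, 4.16), D = (18.0, -4.16). Equal radii place W and R the same way about Q: W = Q + 18.5·n = (-3.31, 67.9), R = Q − 18.5·n = (32.7, 59.6). Then |LR| = |R − L| = 68.0.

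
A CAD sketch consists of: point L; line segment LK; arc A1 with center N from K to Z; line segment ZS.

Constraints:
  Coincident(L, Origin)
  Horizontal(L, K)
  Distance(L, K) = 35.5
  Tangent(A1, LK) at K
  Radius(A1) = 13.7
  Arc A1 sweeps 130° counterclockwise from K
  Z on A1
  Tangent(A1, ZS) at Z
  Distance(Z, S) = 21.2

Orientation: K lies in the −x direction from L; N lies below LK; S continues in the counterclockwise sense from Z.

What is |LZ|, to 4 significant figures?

51.21

L is at the origin; L and K share the same y with |LK| = 35.5 and K on the −x side, so K = (-35.50, 0.000). A1 meets LK tangentially, so NK is at right angles to LK, so N = K + (0, -13.7) = (-35.50, -13.70). On A1, K sits at bearing 90° from N; a 130° counterclockwise sweep puts Z at bearing 220°, so Z = N + 13.7·(cos 220°, sin 220°) = (-45.99, -22.51). Then |LZ| = |Z − L| = 51.21.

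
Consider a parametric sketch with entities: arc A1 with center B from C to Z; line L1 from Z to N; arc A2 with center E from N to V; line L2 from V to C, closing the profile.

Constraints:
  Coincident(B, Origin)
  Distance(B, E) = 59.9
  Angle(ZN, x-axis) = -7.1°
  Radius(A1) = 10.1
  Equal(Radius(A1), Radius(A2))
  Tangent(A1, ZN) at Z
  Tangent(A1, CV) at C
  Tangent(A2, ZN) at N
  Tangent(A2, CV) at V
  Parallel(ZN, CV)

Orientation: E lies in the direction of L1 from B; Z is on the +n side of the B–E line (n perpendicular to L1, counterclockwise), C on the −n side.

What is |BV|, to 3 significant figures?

60.7

The slot axis is L1's direction at -7.1°, so u = (cos -7.1°, sin -7.1°) = (0.992, -0.124) and n = (−sin -7.1°, cos -7.1°) = (0.124, 0.992). B is at the origin and E lies 59.9 along u from B, so E = 59.9·u = (59.4, -7.40). Tangency of A1 to both parallel lines with radius 10.1 puts Z and C at B ± 10.1·n: Z = (1.25, 10.0), C = (-1.25, -10.0). Equal radii place N and V the same way about E: N = E + 10.1·n = (60.7, 2.62), V = E − 10.1·n = (58.2, -17.4). Then |BV| = |V − B| = 60.7.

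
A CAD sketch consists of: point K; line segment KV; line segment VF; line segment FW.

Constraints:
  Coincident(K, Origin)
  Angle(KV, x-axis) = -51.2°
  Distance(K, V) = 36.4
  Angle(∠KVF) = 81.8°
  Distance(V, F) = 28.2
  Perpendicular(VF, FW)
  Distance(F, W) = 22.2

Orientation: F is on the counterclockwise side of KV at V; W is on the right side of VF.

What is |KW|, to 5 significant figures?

62.609

K is at the origin; KV runs at -51.2° with length 36.4, so V = 36.4·(cos -51.2°, sin -51.2°) = (22.808, -28.368). ∠KVF = 81.8°, so VF runs at -51.2° + (180° − 81.8°) = 47.000° from the x-axis; with |VF| = 28.2, F = V + 28.2·(cos 47.000°, sin 47.000°) = (42.041, -7.7437). VF ⟂ FW; with |FW| = 22.2 on the right of VF, W = F + 22.2·(0.73135, -0.68200) = (58.277, -22.884). Then |KW| = |W − K| = 62.609.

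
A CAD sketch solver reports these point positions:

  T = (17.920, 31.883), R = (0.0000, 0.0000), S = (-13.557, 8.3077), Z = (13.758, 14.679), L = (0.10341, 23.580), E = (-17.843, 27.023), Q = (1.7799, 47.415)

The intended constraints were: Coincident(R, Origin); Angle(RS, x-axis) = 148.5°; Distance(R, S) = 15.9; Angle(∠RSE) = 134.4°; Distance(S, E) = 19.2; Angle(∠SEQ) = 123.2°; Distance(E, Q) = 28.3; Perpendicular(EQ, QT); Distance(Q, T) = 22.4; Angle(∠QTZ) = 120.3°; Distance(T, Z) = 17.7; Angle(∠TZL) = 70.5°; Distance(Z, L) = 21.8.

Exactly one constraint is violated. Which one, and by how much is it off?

Distance(Z, L) = 21.8 — off by 5.50.

R = (0.00, 0.00) ✓; RS at 148.5° ✓; |RS| = 15.90 ✓; ∠RSE = 134.4° ✓; |SE| = 19.20 ✓; ∠SEQ = 123.2° ✓; |EQ| = 28.30 ✓; ∠(EQ, QT) = 90.00° ✓; |QT| = 22.40 ✓; ∠QTZ = 120.3° ✓; |TZ| = 17.70 ✓; ∠TZL = 70.50° ✓; |ZL| = 16.30 ✗.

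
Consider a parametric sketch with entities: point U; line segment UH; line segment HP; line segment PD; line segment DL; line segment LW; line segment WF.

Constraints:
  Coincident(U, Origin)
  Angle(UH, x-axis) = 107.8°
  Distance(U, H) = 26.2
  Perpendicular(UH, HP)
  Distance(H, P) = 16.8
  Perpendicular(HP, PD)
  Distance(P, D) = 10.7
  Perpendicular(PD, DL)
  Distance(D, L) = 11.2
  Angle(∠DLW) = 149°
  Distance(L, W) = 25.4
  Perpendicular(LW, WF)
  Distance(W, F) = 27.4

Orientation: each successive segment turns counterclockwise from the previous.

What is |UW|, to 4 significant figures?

32.84

U is at the origin; UH runs at 107.8° with length 26.2, so H = (-8.009, 24.95). UH ⟂ HP, so HP runs at -162.2°; with |HP| = 16.8, P = (-24.00, 19.81). The perpendicularity gives PD at right angles to HP, so PD runs at -72.20°; with |PD| = 10.7, D = (-20.73, 9.622). PD is perpendicular to DL, so DL runs at 17.80°; with |DL| = 11.2, L = (-10.07, 13.05). ∠DLW = 149.0° gives LW at 48.80° from the x-axis; with |LW| = 25.4, W = (6.661, 32.16). Then |UW| = |W − U| = 32.84.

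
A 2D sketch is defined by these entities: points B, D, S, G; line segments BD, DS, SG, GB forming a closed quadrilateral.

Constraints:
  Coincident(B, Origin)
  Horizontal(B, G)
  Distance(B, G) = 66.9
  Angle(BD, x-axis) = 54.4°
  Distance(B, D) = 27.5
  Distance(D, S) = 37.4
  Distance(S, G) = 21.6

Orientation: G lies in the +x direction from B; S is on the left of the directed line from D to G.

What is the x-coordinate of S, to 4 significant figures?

52.94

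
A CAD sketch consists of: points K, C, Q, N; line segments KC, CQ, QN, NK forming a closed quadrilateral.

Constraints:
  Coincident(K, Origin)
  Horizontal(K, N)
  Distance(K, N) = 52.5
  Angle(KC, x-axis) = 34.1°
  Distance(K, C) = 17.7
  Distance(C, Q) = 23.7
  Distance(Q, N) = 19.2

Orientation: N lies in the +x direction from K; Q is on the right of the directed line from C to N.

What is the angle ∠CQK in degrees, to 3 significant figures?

29.4°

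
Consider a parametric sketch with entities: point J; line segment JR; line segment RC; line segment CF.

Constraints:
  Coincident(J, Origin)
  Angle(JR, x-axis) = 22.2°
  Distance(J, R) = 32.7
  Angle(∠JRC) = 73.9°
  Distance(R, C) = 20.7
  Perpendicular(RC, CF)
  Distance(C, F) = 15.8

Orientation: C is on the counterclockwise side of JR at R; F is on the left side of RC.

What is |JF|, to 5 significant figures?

19.473

J is at the origin; JR runs at 22.2° with length 32.7, so R = 32.7·(cos 22.2°, sin 22.2°) = (30.276, 12.355). ∠JRC = 73.9°, so RC runs at 22.2° + (180° − 73.9°) = 128.30° from the x-axis; with |RC| = 20.7, C = R + 20.7·(cos 128.30°, sin 128.30°) = (17.447, 28.600). RC ⟂ CF; with |CF| = 15.8 on the left of RC, F = C + 15.8·(-0.78478, -0.61978) = (5.0471, 18.808). Then |JF| = |F − J| = 19.473.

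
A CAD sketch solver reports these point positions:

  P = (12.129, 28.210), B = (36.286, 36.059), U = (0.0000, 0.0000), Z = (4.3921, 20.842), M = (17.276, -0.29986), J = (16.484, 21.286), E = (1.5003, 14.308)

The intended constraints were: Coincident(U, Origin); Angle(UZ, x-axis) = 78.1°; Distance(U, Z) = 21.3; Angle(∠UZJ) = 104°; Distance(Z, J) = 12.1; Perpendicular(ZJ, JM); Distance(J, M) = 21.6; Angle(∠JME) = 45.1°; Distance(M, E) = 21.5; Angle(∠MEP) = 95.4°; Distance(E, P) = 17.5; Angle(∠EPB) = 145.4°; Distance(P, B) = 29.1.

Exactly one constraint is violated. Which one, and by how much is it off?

Distance(P, B) = 29.1 — off by 3.70.

U = (0.00, 0.00) ✓; UZ at 78.10° ✓; |UZ| = 21.30 ✓; ∠UZJ = 104.0° ✓; |ZJ| = 12.10 ✓; ∠(ZJ, JM) = 90.00° ✓; |JM| = 21.60 ✓; ∠JME = 45.10° ✓; |ME| = 21.50 ✓; ∠MEP = 95.40° ✓; |EP| = 17.50 ✓; ∠EPB = 145.4° ✓; |PB| = 25.40 ✗.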